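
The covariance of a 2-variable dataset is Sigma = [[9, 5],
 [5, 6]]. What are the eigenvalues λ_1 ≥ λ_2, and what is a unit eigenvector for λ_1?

Step 1 — characteristic polynomial of 2×2 Sigma:
  det(Sigma - λI) = λ² - trace · λ + det = 0.
  trace = 9 + 6 = 15, det = 9·6 - (5)² = 29.
Step 2 — discriminant:
  Δ = trace² - 4·det = 225 - 116 = 109.
Step 3 — eigenvalues:
  λ = (trace ± √Δ)/2 = (15 ± 10.4403)/2,
  λ_1 = 12.7202,  λ_2 = 2.2798.

Step 4 — unit eigenvector for λ_1: solve (Sigma - λ_1 I)v = 0. First row:
  (9 - 12.7202)·v_x + (5)·v_y = 0, i.e. (-3.7202)·v_x + (5)·v_y = 0,
  so v ∝ (b, λ_1 - a) = (5, 3.7202) = u.
  ||u|| = √((5)² + (3.7202)²) = √(38.8395) ≈ 6.2321,
  v_1 = u/||u|| ≈ (0.8023, 0.5969) (||v_1|| = 1).

λ_1 = 12.7202,  λ_2 = 2.2798;  v_1 ≈ (0.8023, 0.5969)


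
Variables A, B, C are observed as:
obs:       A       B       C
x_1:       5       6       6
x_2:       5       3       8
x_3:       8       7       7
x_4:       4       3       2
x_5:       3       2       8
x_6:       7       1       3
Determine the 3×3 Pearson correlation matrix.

Step 1 — column means:
  mean(A) = (5 + 5 + 8 + 4 + 3 + 7) / 6 = 32/6 = 5.3333
  mean(B) = (6 + 3 + 7 + 3 + 2 + 1) / 6 = 22/6 = 3.6667
  mean(C) = (6 + 8 + 7 + 2 + 8 + 3) / 6 = 34/6 = 5.6667

Step 2 — sample variances and covariances s[i,j] = (1/(n-1)) · Σ_k (x_{k,i} - mean_i) · (x_{k,j} - mean_j), with n-1 = 5:
  s[A,A] = ((-0.3333)·(-0.3333) + (-0.3333)·(-0.3333) + (2.6667)·(2.6667) + (-1.3333)·(-1.3333) + (-2.3333)·(-2.3333) + (1.6667)·(1.6667)) / 5 = 17.3333/5 = 3.4667
  s[A,B] = ((-0.3333)·(2.3333) + (-0.3333)·(-0.6667) + (2.6667)·(3.3333) + (-1.3333)·(-0.6667) + (-2.3333)·(-1.6667) + (1.6667)·(-2.6667)) / 5 = 8.6667/5 = 1.7333
  s[A,C] = ((-0.3333)·(0.3333) + (-0.3333)·(2.3333) + (2.6667)·(1.3333) + (-1.3333)·(-3.6667) + (-2.3333)·(2.3333) + (1.6667)·(-2.6667)) / 5 = -2.3333/5 = -0.4667
  s[B,B] = ((2.3333)·(2.3333) + (-0.6667)·(-0.6667) + (3.3333)·(3.3333) + (-0.6667)·(-0.6667) + (-1.6667)·(-1.6667) + (-2.6667)·(-2.6667)) / 5 = 27.3333/5 = 5.4667
  s[B,C] = ((2.3333)·(0.3333) + (-0.6667)·(2.3333) + (3.3333)·(1.3333) + (-0.6667)·(-3.6667) + (-1.6667)·(2.3333) + (-2.6667)·(-2.6667)) / 5 = 9.3333/5 = 1.8667
  s[C,C] = ((0.3333)·(0.3333) + (2.3333)·(2.3333) + (1.3333)·(1.3333) + (-3.6667)·(-3.6667) + (2.3333)·(2.3333) + (-2.6667)·(-2.6667)) / 5 = 33.3333/5 = 6.6667
  Sample standard deviations s_i = √(s[i,i]):
  s(A) = √(3.4667) = 1.8619
  s(B) = √(5.4667) = 2.3381
  s(C) = √(6.6667) = 2.582

Step 3 — r_{ij} = s_{ij} / (s_i · s_j):
  r[A,A] = 1 (diagonal).
  r[A,B] = 1.7333 / (1.8619 · 2.3381) = 1.7333 / 4.3533 = 0.3982
  r[A,C] = -0.4667 / (1.8619 · 2.582) = -0.4667 / 4.8074 = -0.0971
  r[B,B] = 1 (diagonal).
  r[B,C] = 1.8667 / (2.3381 · 2.582) = 1.8667 / 6.0369 = 0.3092
  r[C,C] = 1 (diagonal).

R is symmetric with unit diagonal. Assembling:

R = [[1, 0.3982, -0.0971],
 [0.3982, 1, 0.3092],
 [-0.0971, 0.3092, 1]]


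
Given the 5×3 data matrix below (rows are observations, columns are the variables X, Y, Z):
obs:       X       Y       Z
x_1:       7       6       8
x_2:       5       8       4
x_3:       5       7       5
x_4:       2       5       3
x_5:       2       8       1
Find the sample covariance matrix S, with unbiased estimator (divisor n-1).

Step 1 — column means:
  mean(X) = (7 + 5 + 5 + 2 + 2) / 5 = 21/5 = 4.2
  mean(Y) = (6 + 8 + 7 + 5 + 8) / 5 = 34/5 = 6.8
  mean(Z) = (8 + 4 + 5 + 3 + 1) / 5 = 21/5 = 4.2

Step 2 — sample covariance S[i,j] = (1/(n-1)) · Σ_k (x_{k,i} - mean_i) · (x_{k,j} - mean_j), with n-1 = 4.
  S[X,X] = ((2.8)·(2.8) + (0.8)·(0.8) + (0.8)·(0.8) + (-2.2)·(-2.2) + (-2.2)·(-2.2)) / 4 = 18.8/4 = 4.7
  S[X,Y] = ((2.8)·(-0.8) + (0.8)·(1.2) + (0.8)·(0.2) + (-2.2)·(-1.8) + (-2.2)·(1.2)) / 4 = 0.2/4 = 0.05
  S[X,Z] = ((2.8)·(3.8) + (0.8)·(-0.2) + (0.8)·(0.8) + (-2.2)·(-1.2) + (-2.2)·(-3.2)) / 4 = 20.8/4 = 5.2
  S[Y,Y] = ((-0.8)·(-0.8) + (1.2)·(1.2) + (0.2)·(0.2) + (-1.8)·(-1.8) + (1.2)·(1.2)) / 4 = 6.8/4 = 1.7
  S[Y,Z] = ((-0.8)·(3.8) + (1.2)·(-0.2) + (0.2)·(0.8) + (-1.8)·(-1.2) + (1.2)·(-3.2)) / 4 = -4.8/4 = -1.2
  S[Z,Z] = ((3.8)·(3.8) + (-0.2)·(-0.2) + (0.8)·(0.8) + (-1.2)·(-1.2) + (-3.2)·(-3.2)) / 4 = 26.8/4 = 6.7

S is symmetric (S[j,i] = S[i,j]). Assembling:

S = [[4.7, 0.05, 5.2],
 [0.05, 1.7, -1.2],
 [5.2, -1.2, 6.7]]


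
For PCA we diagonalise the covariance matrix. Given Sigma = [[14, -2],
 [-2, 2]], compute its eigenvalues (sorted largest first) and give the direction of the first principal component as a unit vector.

Step 1 — characteristic polynomial of 2×2 Sigma:
  det(Sigma - λI) = λ² - trace · λ + det = 0.
  trace = 14 + 2 = 16, det = 14·2 - (-2)² = 24.
Step 2 — discriminant:
  Δ = trace² - 4·det = 256 - 96 = 160.
Step 3 — eigenvalues:
  λ = (trace ± √Δ)/2 = (16 ± 12.6491)/2,
  λ_1 = 14.3246,  λ_2 = 1.6754.

Step 4 — unit eigenvector for λ_1: solve (Sigma - λ_1 I)v = 0. First row:
  (14 - 14.3246)·v_x + (-2)·v_y = 0, i.e. (-0.3246)·v_x + (-2)·v_y = 0,
  so v ∝ (b, λ_1 - a) = (-2, 0.3246); multiply by -1 so the first entry is positive: u = (2, -0.3246).
  ||u|| = √((2)² + (-0.3246)²) = √(4.1053) ≈ 2.0262,
  v_1 = u/||u|| ≈ (0.9871, -0.1602) (||v_1|| = 1).

λ_1 = 14.3246,  λ_2 = 1.6754;  v_1 ≈ (0.9871, -0.1602)


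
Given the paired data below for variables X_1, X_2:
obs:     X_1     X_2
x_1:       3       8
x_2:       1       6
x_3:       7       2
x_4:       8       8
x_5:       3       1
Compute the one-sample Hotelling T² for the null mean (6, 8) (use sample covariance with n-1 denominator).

Step 1 — sample mean vector:
  mean(X_1) = (3 + 1 + 7 + 8 + 3) / 5 = 22/5 = 4.4
  mean(X_2) = (8 + 6 + 2 + 8 + 1) / 5 = 25/5 = 5
  x̄ = (4.4, 5),  deviation x̄ - mu_0 = (4.4, 5) - (6, 8) = (-1.6, -3).

Step 2 — sample covariance matrix, S[i,j] = (1/(n-1)) · Σ_k (x_{k,i} - mean_i) · (x_{k,j} - mean_j), divisor n-1 = 4:
  S[X_1,X_1] = ((-1.4)·(-1.4) + (-3.4)·(-3.4) + (2.6)·(2.6) + (3.6)·(3.6) + (-1.4)·(-1.4)) / 4 = 35.2/4 = 8.8
  S[X_1,X_2] = ((-1.4)·(3) + (-3.4)·(1) + (2.6)·(-3) + (3.6)·(3) + (-1.4)·(-4)) / 4 = 1/4 = 0.25
  S[X_2,X_2] = ((3)·(3) + (1)·(1) + (-3)·(-3) + (3)·(3) + (-4)·(-4)) / 4 = 44/4 = 11
  S = [[8.8, 0.25],
 [0.25, 11]].

Step 3 — invert S. det(S) = 8.8·11 - (0.25)² = 96.7375.
  S^{-1} = (1/det) · [[d, -b], [-b, a]] = [[0.1137, -0.0026],
 [-0.0026, 0.091]].

Step 4 — quadratic form (x̄ - mu_0)^T · S^{-1} · (x̄ - mu_0):
  S^{-1} · (x̄ - mu_0) = (-0.1742, -0.2688),
  (x̄ - mu_0)^T · [...] = (-1.6)·(-0.1742) + (-3)·(-0.2688) = 1.085.

Step 5 — scale by n: T² = 5 · 1.085 = 5.425.

T² ≈ 5.425


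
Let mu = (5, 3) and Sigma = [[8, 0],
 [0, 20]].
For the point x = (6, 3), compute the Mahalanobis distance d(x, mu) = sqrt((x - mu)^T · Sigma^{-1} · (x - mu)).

Step 1 — centre the observation: (x - mu) = (1, 0).

Step 2 — invert Sigma. det(Sigma) = 8·20 - (0)² = 160.
  Sigma^{-1} = (1/det) · [[d, -b], [-b, a]] = [[0.125, 0],
 [0, 0.05]].

Step 3 — form the quadratic (x - mu)^T · Sigma^{-1} · (x - mu):
  Sigma^{-1} · (x - mu) = (0.125, 0).
  (x - mu)^T · [Sigma^{-1} · (x - mu)] = (1)·(0.125) + (0)·(0) = 0.125.

Step 4 — take square root: d = √(0.125) ≈ 0.3536.

d(x, mu) = √(0.125) ≈ 0.3536


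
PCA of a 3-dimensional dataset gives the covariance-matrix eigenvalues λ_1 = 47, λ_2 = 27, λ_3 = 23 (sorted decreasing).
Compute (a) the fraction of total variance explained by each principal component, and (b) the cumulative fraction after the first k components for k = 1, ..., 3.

Step 1 — total variance = trace(Sigma) = Σ λ_i = 47 + 27 + 23 = 97.

Step 2 — fraction explained by component i = λ_i / Σ λ:
  PC1: 47/97 = 0.4845
  PC2: 27/97 = 0.2784
  PC3: 23/97 = 0.2371

Step 3 — cumulative fraction after k components = (λ_1 + ... + λ_k) / Σ λ:
  k = 1: 47/97 = 0.4845
  k = 2: (47 + 27)/97 = 74/97 = 0.7629
  k = 3: (47 + 27 + 23)/97 = 97/97 = 1

Summary (fraction, with percent):

explained: PC1 0.4845 (48.45%), PC2 0.2784 (27.84%), PC3 0.2371 (23.71%);  cumulative: 0.4845, 0.7629, 1


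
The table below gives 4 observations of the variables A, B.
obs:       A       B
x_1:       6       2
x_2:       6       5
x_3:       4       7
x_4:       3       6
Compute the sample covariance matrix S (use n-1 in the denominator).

Step 1 — column means:
  mean(A) = (6 + 6 + 4 + 3) / 4 = 19/4 = 4.75
  mean(B) = (2 + 5 + 7 + 6) / 4 = 20/4 = 5

Step 2 — sample covariance S[i,j] = (1/(n-1)) · Σ_k (x_{k,i} - mean_i) · (x_{k,j} - mean_j), with n-1 = 3.
  S[A,A] = ((1.25)·(1.25) + (1.25)·(1.25) + (-0.75)·(-0.75) + (-1.75)·(-1.75)) / 3 = 6.75/3 = 2.25
  S[A,B] = ((1.25)·(-3) + (1.25)·(0) + (-0.75)·(2) + (-1.75)·(1)) / 3 = -7/3 = -2.3333
  S[B,B] = ((-3)·(-3) + (0)·(0) + (2)·(2) + (1)·(1)) / 3 = 14/3 = 4.6667

S is symmetric (S[j,i] = S[i,j]). Assembling:

S = [[2.25, -2.3333],
 [-2.3333, 4.6667]]


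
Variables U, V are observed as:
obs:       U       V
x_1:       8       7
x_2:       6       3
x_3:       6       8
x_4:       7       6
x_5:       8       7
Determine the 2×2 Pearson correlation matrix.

Step 1 — column means:
  mean(U) = (8 + 6 + 6 + 7 + 8) / 5 = 35/5 = 7
  mean(V) = (7 + 3 + 8 + 6 + 7) / 5 = 31/5 = 6.2

Step 2 — sample variances and covariances s[i,j] = (1/(n-1)) · Σ_k (x_{k,i} - mean_i) · (x_{k,j} - mean_j), with n-1 = 4:
  s[U,U] = ((1)·(1) + (-1)·(-1) + (-1)·(-1) + (0)·(0) + (1)·(1)) / 4 = 4/4 = 1
  s[U,V] = ((1)·(0.8) + (-1)·(-3.2) + (-1)·(1.8) + (0)·(-0.2) + (1)·(0.8)) / 4 = 3/4 = 0.75
  s[V,V] = ((0.8)·(0.8) + (-3.2)·(-3.2) + (1.8)·(1.8) + (-0.2)·(-0.2) + (0.8)·(0.8)) / 4 = 14.8/4 = 3.7
  Sample standard deviations s_i = √(s[i,i]):
  s(U) = √(1) = 1
  s(V) = √(3.7) = 1.9235

Step 3 — r_{ij} = s_{ij} / (s_i · s_j):
  r[U,U] = 1 (diagonal).
  r[U,V] = 0.75 / (1 · 1.9235) = 0.75 / 1.9235 = 0.3899
  r[V,V] = 1 (diagonal).

R is symmetric with unit diagonal. Assembling:

R = [[1, 0.3899],
 [0.3899, 1]]


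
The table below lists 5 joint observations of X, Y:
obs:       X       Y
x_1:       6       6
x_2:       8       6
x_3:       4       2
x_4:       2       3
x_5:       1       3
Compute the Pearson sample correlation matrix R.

Step 1 — column means:
  mean(X) = (6 + 8 + 4 + 2 + 1) / 5 = 21/5 = 4.2
  mean(Y) = (6 + 6 + 2 + 3 + 3) / 5 = 20/5 = 4

Step 2 — sample variances and covariances s[i,j] = (1/(n-1)) · Σ_k (x_{k,i} - mean_i) · (x_{k,j} - mean_j), with n-1 = 4:
  s[X,X] = ((1.8)·(1.8) + (3.8)·(3.8) + (-0.2)·(-0.2) + (-2.2)·(-2.2) + (-3.2)·(-3.2)) / 4 = 32.8/4 = 8.2
  s[X,Y] = ((1.8)·(2) + (3.8)·(2) + (-0.2)·(-2) + (-2.2)·(-1) + (-3.2)·(-1)) / 4 = 17/4 = 4.25
  s[Y,Y] = ((2)·(2) + (2)·(2) + (-2)·(-2) + (-1)·(-1) + (-1)·(-1)) / 4 = 14/4 = 3.5
  Sample standard deviations s_i = √(s[i,i]):
  s(X) = √(8.2) = 2.8636
  s(Y) = √(3.5) = 1.8708

Step 3 — r_{ij} = s_{ij} / (s_i · s_j):
  r[X,X] = 1 (diagonal).
  r[X,Y] = 4.25 / (2.8636 · 1.8708) = 4.25 / 5.3572 = 0.7933
  r[Y,Y] = 1 (diagonal).

R is symmetric with unit diagonal. Assembling:

R = [[1, 0.7933],
 [0.7933, 1]]


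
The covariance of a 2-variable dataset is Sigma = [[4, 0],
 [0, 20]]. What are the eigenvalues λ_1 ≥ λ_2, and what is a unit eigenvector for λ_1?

Step 1 — characteristic polynomial of 2×2 Sigma:
  det(Sigma - λI) = λ² - trace · λ + det = 0.
  trace = 4 + 20 = 24, det = 4·20 - (0)² = 80.
Step 2 — discriminant:
  Δ = trace² - 4·det = 576 - 320 = 256.
Step 3 — eigenvalues:
  λ = (trace ± √Δ)/2 = (24 ± 16)/2,
  λ_1 = 20,  λ_2 = 4.

Step 4 — unit eigenvector for λ_1: Sigma is diagonal, so its eigenvectors are the coordinate axes. λ_1 = 20 is the diagonal entry on the second coordinate axis, hence
  v_1 = (0, 1) (||v_1|| = 1).

λ_1 = 20,  λ_2 = 4;  v_1 ≈ (0, 1)


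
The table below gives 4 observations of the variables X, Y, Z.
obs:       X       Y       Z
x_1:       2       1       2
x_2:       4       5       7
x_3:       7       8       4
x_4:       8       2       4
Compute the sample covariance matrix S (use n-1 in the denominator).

Step 1 — column means:
  mean(X) = (2 + 4 + 7 + 8) / 4 = 21/4 = 5.25
  mean(Y) = (1 + 5 + 8 + 2) / 4 = 16/4 = 4
  mean(Z) = (2 + 7 + 4 + 4) / 4 = 17/4 = 4.25

Step 2 — sample covariance S[i,j] = (1/(n-1)) · Σ_k (x_{k,i} - mean_i) · (x_{k,j} - mean_j), with n-1 = 3.
  S[X,X] = ((-3.25)·(-3.25) + (-1.25)·(-1.25) + (1.75)·(1.75) + (2.75)·(2.75)) / 3 = 22.75/3 = 7.5833
  S[X,Y] = ((-3.25)·(-3) + (-1.25)·(1) + (1.75)·(4) + (2.75)·(-2)) / 3 = 10/3 = 3.3333
  S[X,Z] = ((-3.25)·(-2.25) + (-1.25)·(2.75) + (1.75)·(-0.25) + (2.75)·(-0.25)) / 3 = 2.75/3 = 0.9167
  S[Y,Y] = ((-3)·(-3) + (1)·(1) + (4)·(4) + (-2)·(-2)) / 3 = 30/3 = 10
  S[Y,Z] = ((-3)·(-2.25) + (1)·(2.75) + (4)·(-0.25) + (-2)·(-0.25)) / 3 = 9/3 = 3
  S[Z,Z] = ((-2.25)·(-2.25) + (2.75)·(2.75) + (-0.25)·(-0.25) + (-0.25)·(-0.25)) / 3 = 12.75/3 = 4.25

S is symmetric (S[j,i] = S[i,j]). Assembling:

S = [[7.5833, 3.3333, 0.9167],
 [3.3333, 10, 3],
 [0.9167, 3, 4.25]]


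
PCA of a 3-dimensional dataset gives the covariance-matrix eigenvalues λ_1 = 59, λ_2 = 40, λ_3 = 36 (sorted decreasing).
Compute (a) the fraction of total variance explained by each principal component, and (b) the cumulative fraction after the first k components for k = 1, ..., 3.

Step 1 — total variance = trace(Sigma) = Σ λ_i = 59 + 40 + 36 = 135.

Step 2 — fraction explained by component i = λ_i / Σ λ:
  PC1: 59/135 = 0.437
  PC2: 40/135 = 0.2963
  PC3: 36/135 = 0.2667

Step 3 — cumulative fraction after k components = (λ_1 + ... + λ_k) / Σ λ:
  k = 1: 59/135 = 0.437
  k = 2: (59 + 40)/135 = 99/135 = 0.7333
  k = 3: (59 + 40 + 36)/135 = 135/135 = 1

Summary (fraction, with percent):

explained: PC1 0.437 (43.7%), PC2 0.2963 (29.63%), PC3 0.2667 (26.67%);  cumulative: 0.437, 0.7333, 1


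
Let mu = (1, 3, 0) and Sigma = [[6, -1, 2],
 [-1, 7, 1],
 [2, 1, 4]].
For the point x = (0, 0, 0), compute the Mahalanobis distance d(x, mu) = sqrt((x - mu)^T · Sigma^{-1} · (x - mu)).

Step 1 — centre the observation: (x - mu) = (-1, -3, 0).

Step 2 — invert Sigma (cofactor / det for 3×3, or solve directly):
  Sigma^{-1} = [[0.2143, 0.0476, -0.119],
 [0.0476, 0.1587, -0.0635],
 [-0.119, -0.0635, 0.3254]].

Step 3 — form the quadratic (x - mu)^T · Sigma^{-1} · (x - mu):
  Sigma^{-1} · (x - mu) = (-0.3571, -0.5238, 0.3095).
  (x - mu)^T · [Sigma^{-1} · (x - mu)] = (-1)·(-0.3571) + (-3)·(-0.5238) + (0)·(0.3095) = 1.9286.

Step 4 — take square root: d = √(1.9286) ≈ 1.3887.

d(x, mu) = √(1.9286) ≈ 1.3887


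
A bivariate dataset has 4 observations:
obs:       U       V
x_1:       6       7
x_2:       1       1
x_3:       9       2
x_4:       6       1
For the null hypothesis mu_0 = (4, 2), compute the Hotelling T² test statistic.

Step 1 — sample mean vector:
  mean(U) = (6 + 1 + 9 + 6) / 4 = 22/4 = 5.5
  mean(V) = (7 + 1 + 2 + 1) / 4 = 11/4 = 2.75
  x̄ = (5.5, 2.75),  deviation x̄ - mu_0 = (5.5, 2.75) - (4, 2) = (1.5, 0.75).

Step 2 — sample covariance matrix, S[i,j] = (1/(n-1)) · Σ_k (x_{k,i} - mean_i) · (x_{k,j} - mean_j), divisor n-1 = 3:
  S[U,U] = ((0.5)·(0.5) + (-4.5)·(-4.5) + (3.5)·(3.5) + (0.5)·(0.5)) / 3 = 33/3 = 11
  S[U,V] = ((0.5)·(4.25) + (-4.5)·(-1.75) + (3.5)·(-0.75) + (0.5)·(-1.75)) / 3 = 6.5/3 = 2.1667
  S[V,V] = ((4.25)·(4.25) + (-1.75)·(-1.75) + (-0.75)·(-0.75) + (-1.75)·(-1.75)) / 3 = 24.75/3 = 8.25
  S = [[11, 2.1667],
 [2.1667, 8.25]].

Step 3 — invert S. det(S) = 11·8.25 - (2.1667)² = 86.0556.
  S^{-1} = (1/det) · [[d, -b], [-b, a]] = [[0.0959, -0.0252],
 [-0.0252, 0.1278]].

Step 4 — quadratic form (x̄ - mu_0)^T · S^{-1} · (x̄ - mu_0):
  S^{-1} · (x̄ - mu_0) = (0.1249, 0.0581),
  (x̄ - mu_0)^T · [...] = (1.5)·(0.1249) + (0.75)·(0.0581) = 0.231.

Step 5 — scale by n: T² = 4 · 0.231 = 0.9238.

T² ≈ 0.9238


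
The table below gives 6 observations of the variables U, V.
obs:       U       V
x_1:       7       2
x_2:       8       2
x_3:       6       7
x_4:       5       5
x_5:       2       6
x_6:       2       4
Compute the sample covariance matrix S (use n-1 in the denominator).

Step 1 — column means:
  mean(U) = (7 + 8 + 6 + 5 + 2 + 2) / 6 = 30/6 = 5
  mean(V) = (2 + 2 + 7 + 5 + 6 + 4) / 6 = 26/6 = 4.3333

Step 2 — sample covariance S[i,j] = (1/(n-1)) · Σ_k (x_{k,i} - mean_i) · (x_{k,j} - mean_j), with n-1 = 5.
  S[U,U] = ((2)·(2) + (3)·(3) + (1)·(1) + (0)·(0) + (-3)·(-3) + (-3)·(-3)) / 5 = 32/5 = 6.4
  S[U,V] = ((2)·(-2.3333) + (3)·(-2.3333) + (1)·(2.6667) + (0)·(0.6667) + (-3)·(1.6667) + (-3)·(-0.3333)) / 5 = -13/5 = -2.6
  S[V,V] = ((-2.3333)·(-2.3333) + (-2.3333)·(-2.3333) + (2.6667)·(2.6667) + (0.6667)·(0.6667) + (1.6667)·(1.6667) + (-0.3333)·(-0.3333)) / 5 = 21.3333/5 = 4.2667

S is symmetric (S[j,i] = S[i,j]). Assembling:

S = [[6.4, -2.6],
 [-2.6, 4.2667]]


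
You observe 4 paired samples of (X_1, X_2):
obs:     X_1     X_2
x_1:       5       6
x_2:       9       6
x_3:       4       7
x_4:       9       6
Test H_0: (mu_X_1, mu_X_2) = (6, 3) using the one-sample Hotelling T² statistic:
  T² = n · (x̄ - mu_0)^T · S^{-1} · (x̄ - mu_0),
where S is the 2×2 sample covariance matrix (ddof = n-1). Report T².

Step 1 — sample mean vector:
  mean(X_1) = (5 + 9 + 4 + 9) / 4 = 27/4 = 6.75
  mean(X_2) = (6 + 6 + 7 + 6) / 4 = 25/4 = 6.25
  x̄ = (6.75, 6.25),  deviation x̄ - mu_0 = (6.75, 6.25) - (6, 3) = (0.75, 3.25).

Step 2 — sample covariance matrix, S[i,j] = (1/(n-1)) · Σ_k (x_{k,i} - mean_i) · (x_{k,j} - mean_j), divisor n-1 = 3:
  S[X_1,X_1] = ((-1.75)·(-1.75) + (2.25)·(2.25) + (-2.75)·(-2.75) + (2.25)·(2.25)) / 3 = 20.75/3 = 6.9167
  S[X_1,X_2] = ((-1.75)·(-0.25) + (2.25)·(-0.25) + (-2.75)·(0.75) + (2.25)·(-0.25)) / 3 = -2.75/3 = -0.9167
  S[X_2,X_2] = ((-0.25)·(-0.25) + (-0.25)·(-0.25) + (0.75)·(0.75) + (-0.25)·(-0.25)) / 3 = 0.75/3 = 0.25
  S = [[6.9167, -0.9167],
 [-0.9167, 0.25]].

Step 3 — invert S. det(S) = 6.9167·0.25 - (-0.9167)² = 0.8889.
  S^{-1} = (1/det) · [[d, -b], [-b, a]] = [[0.2813, 1.0313],
 [1.0313, 7.7813]].

Step 4 — quadratic form (x̄ - mu_0)^T · S^{-1} · (x̄ - mu_0):
  S^{-1} · (x̄ - mu_0) = (3.5625, 26.0625),
  (x̄ - mu_0)^T · [...] = (0.75)·(3.5625) + (3.25)·(26.0625) = 87.375.

Step 5 — scale by n: T² = 4 · 87.375 = 349.5.

T² ≈ 349.5


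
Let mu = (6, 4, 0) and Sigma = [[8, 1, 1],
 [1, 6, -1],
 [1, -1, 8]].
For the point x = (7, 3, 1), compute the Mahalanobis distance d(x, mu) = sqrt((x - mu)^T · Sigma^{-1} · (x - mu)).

Step 1 — centre the observation: (x - mu) = (1, -1, 1).

Step 2 — invert Sigma (cofactor / det for 3×3, or solve directly):
  Sigma^{-1} = [[0.1306, -0.025, -0.0194],
 [-0.025, 0.175, 0.025],
 [-0.0194, 0.025, 0.1306]].

Step 3 — form the quadratic (x - mu)^T · Sigma^{-1} · (x - mu):
  Sigma^{-1} · (x - mu) = (0.1361, -0.175, 0.0861).
  (x - mu)^T · [Sigma^{-1} · (x - mu)] = (1)·(0.1361) + (-1)·(-0.175) + (1)·(0.0861) = 0.3972.

Step 4 — take square root: d = √(0.3972) ≈ 0.6303.

d(x, mu) = √(0.3972) ≈ 0.6303


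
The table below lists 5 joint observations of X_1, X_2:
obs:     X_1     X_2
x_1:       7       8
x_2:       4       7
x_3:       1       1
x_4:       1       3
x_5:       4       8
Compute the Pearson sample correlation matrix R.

Step 1 — column means:
  mean(X_1) = (7 + 4 + 1 + 1 + 4) / 5 = 17/5 = 3.4
  mean(X_2) = (8 + 7 + 1 + 3 + 8) / 5 = 27/5 = 5.4

Step 2 — sample variances and covariances s[i,j] = (1/(n-1)) · Σ_k (x_{k,i} - mean_i) · (x_{k,j} - mean_j), with n-1 = 4:
  s[X_1,X_1] = ((3.6)·(3.6) + (0.6)·(0.6) + (-2.4)·(-2.4) + (-2.4)·(-2.4) + (0.6)·(0.6)) / 4 = 25.2/4 = 6.3
  s[X_1,X_2] = ((3.6)·(2.6) + (0.6)·(1.6) + (-2.4)·(-4.4) + (-2.4)·(-2.4) + (0.6)·(2.6)) / 4 = 28.2/4 = 7.05
  s[X_2,X_2] = ((2.6)·(2.6) + (1.6)·(1.6) + (-4.4)·(-4.4) + (-2.4)·(-2.4) + (2.6)·(2.6)) / 4 = 41.2/4 = 10.3
  Sample standard deviations s_i = √(s[i,i]):
  s(X_1) = √(6.3) = 2.51
  s(X_2) = √(10.3) = 3.2094

Step 3 — r_{ij} = s_{ij} / (s_i · s_j):
  r[X_1,X_1] = 1 (diagonal).
  r[X_1,X_2] = 7.05 / (2.51 · 3.2094) = 7.05 / 8.0554 = 0.8752
  r[X_2,X_2] = 1 (diagonal).

R is symmetric with unit diagonal. Assembling:

R = [[1, 0.8752],
 [0.8752, 1]]


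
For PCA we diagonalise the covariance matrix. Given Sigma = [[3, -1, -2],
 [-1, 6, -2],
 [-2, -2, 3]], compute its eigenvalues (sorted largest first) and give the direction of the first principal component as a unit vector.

Step 1 — characteristic polynomial p(λ) = det(λI - Sigma) = λ³ - tr·λ² + c_1·λ - det, where tr = trace, c_1 = sum of the principal 2×2 minors, det = det(Sigma):
  tr = 3 + 6 + 3 = 12,
  c_1 = (3·6 - (-1)²) + (3·3 - (-2)²) + (6·3 - (-2)²) = 17 + 5 + 14 = 36,
  det = 3·(6·3 - (-2)²) - (-1)·((-1)·3 - (-2)·(-2)) + (-2)·((-1)·(-2) - 6·(-2)) = 3·(14) - (-1)·(-7) + (-2)·(14) = 7.
  So p(λ) = λ³ - 12λ² + 36λ - 7.
Step 2 — look for an integer root (rational root theorem: any rational root is an integer divisor of 7). Testing λ = 7:
  p(7) = 343 - 588 + 252 - 7 = 0  ✓
  Dividing out (λ - 7): p(λ) = (λ - 7)(λ² - 5λ + 1).
Step 3 — remaining eigenvalues from the quadratic λ² - 5λ + 1 = 0:
  Δ = 5² - 4·1 = 25 - 4 = 21,  λ = (5 ± √21)/2 = (5 ± 4.5826)/2 ≈ 4.7913 or 0.2087.
  Sorted: λ_1 = 7,  λ_2 = 4.7913,  λ_3 = 0.2087  (check: sum = 12 = tr ✓).

Step 4 — unit eigenvector for λ_1 = 7: v spans the null space of (Sigma - λ_1 I), whose rows are
  r_1 = (-4, -1, -2),  r_2 = (-1, -1, -2),  r_3 = (-2, -2, -4).
  v is orthogonal to every row, so take v ∝ r_1 × r_2 = ((-1)·(-2) - (-2)·(-1), (-2)·(-1) - (-4)·(-2), (-4)·(-1) - (-1)·(-1)) = (0, -6, 3).
  Rescale (divide by 3; multiply by -1 so the first nonzero entry is positive): u = (0, 2, -1).
  ||u|| = √((0)² + (2)² + (-1)²) = √(5) ≈ 2.2361,  v_1 = u/||u|| ≈ (0, 0.8944, -0.4472) (||v_1|| = 1).

λ_1 = 7,  λ_2 = 4.7913,  λ_3 = 0.2087;  v_1 ≈ (0, 0.8944, -0.4472)


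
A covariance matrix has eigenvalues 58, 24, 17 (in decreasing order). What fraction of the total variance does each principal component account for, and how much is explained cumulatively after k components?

Step 1 — total variance = trace(Sigma) = Σ λ_i = 58 + 24 + 17 = 99.

Step 2 — fraction explained by component i = λ_i / Σ λ:
  PC1: 58/99 = 0.5859
  PC2: 24/99 = 0.2424
  PC3: 17/99 = 0.1717

Step 3 — cumulative fraction after k components = (λ_1 + ... + λ_k) / Σ λ:
  k = 1: 58/99 = 0.5859
  k = 2: (58 + 24)/99 = 82/99 = 0.8283
  k = 3: (58 + 24 + 17)/99 = 99/99 = 1

Summary (fraction, with percent):

explained: PC1 0.5859 (58.59%), PC2 0.2424 (24.24%), PC3 0.1717 (17.17%);  cumulative: 0.5859, 0.8283, 1


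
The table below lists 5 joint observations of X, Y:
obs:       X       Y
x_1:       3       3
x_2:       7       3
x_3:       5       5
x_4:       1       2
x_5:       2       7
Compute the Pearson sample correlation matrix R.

Step 1 — column means:
  mean(X) = (3 + 7 + 5 + 1 + 2) / 5 = 18/5 = 3.6
  mean(Y) = (3 + 3 + 5 + 2 + 7) / 5 = 20/5 = 4

Step 2 — sample variances and covariances s[i,j] = (1/(n-1)) · Σ_k (x_{k,i} - mean_i) · (x_{k,j} - mean_j), with n-1 = 4:
  s[X,X] = ((-0.6)·(-0.6) + (3.4)·(3.4) + (1.4)·(1.4) + (-2.6)·(-2.6) + (-1.6)·(-1.6)) / 4 = 23.2/4 = 5.8
  s[X,Y] = ((-0.6)·(-1) + (3.4)·(-1) + (1.4)·(1) + (-2.6)·(-2) + (-1.6)·(3)) / 4 = -1/4 = -0.25
  s[Y,Y] = ((-1)·(-1) + (-1)·(-1) + (1)·(1) + (-2)·(-2) + (3)·(3)) / 4 = 16/4 = 4
  Sample standard deviations s_i = √(s[i,i]):
  s(X) = √(5.8) = 2.4083
  s(Y) = √(4) = 2

Step 3 — r_{ij} = s_{ij} / (s_i · s_j):
  r[X,X] = 1 (diagonal).
  r[X,Y] = -0.25 / (2.4083 · 2) = -0.25 / 4.8166 = -0.0519
  r[Y,Y] = 1 (diagonal).

R is symmetric with unit diagonal. Assembling:

R = [[1, -0.0519],
 [-0.0519, 1]]


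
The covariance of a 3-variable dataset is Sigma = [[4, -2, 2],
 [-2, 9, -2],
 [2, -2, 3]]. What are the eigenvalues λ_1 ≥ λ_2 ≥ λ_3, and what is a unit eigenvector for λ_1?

Step 1 — characteristic polynomial p(λ) = det(λI - Sigma) = λ³ - tr·λ² + c_1·λ - det, where tr = trace, c_1 = sum of the principal 2×2 minors, det = det(Sigma):
  tr = 4 + 9 + 3 = 16,
  c_1 = (4·9 - (-2)²) + (4·3 - (2)²) + (9·3 - (-2)²) = 32 + 8 + 23 = 63,
  det = 4·(9·3 - (-2)²) - (-2)·((-2)·3 - (-2)·(2)) + (2)·((-2)·(-2) - 9·(2)) = 4·(23) - (-2)·(-2) + (2)·(-14) = 60.
  So p(λ) = λ³ - 16λ² + 63λ - 60.
Step 2 — look for an integer root (rational root theorem: any rational root is an integer divisor of 60). Testing λ = 4:
  p(4) = 64 - 256 + 252 - 60 = 0  ✓
  Dividing out (λ - 4): p(λ) = (λ - 4)(λ² - 12λ + 15).
Step 3 — remaining eigenvalues from the quadratic λ² - 12λ + 15 = 0:
  Δ = 12² - 4·15 = 144 - 60 = 84,  λ = (12 ± √84)/2 = (12 ± 9.1652)/2 ≈ 10.5826 or 1.4174.
  Sorted: λ_1 = 10.5826,  λ_2 = 4,  λ_3 = 1.4174  (check: sum = 16 = tr ✓).

Step 4 — unit eigenvector for λ_1 ≈ 10.5826: v spans the null space of (Sigma - λ_1 I), whose rows are
  r_1 = (-6.5826, -2, 2),  r_2 = (-2, -1.5826, -2),  r_3 = (2, -2, -7.5826).
  v is orthogonal to every row, so take v ∝ r_1 × r_2 = ((-2)·(-2) - (2)·(-1.5826), (2)·(-2) - (-6.5826)·(-2), (-6.5826)·(-1.5826) - (-2)·(-2)) ≈ (7.1652, -17.1652, 6.4174).
  Let u = (7.1652, -17.1652, 6.4174).
  ||u|| = √((7.1652)² + (-17.1652)² + (6.4174)²) = √(387.1652) ≈ 19.6765,  v_1 = u/||u|| ≈ (0.3641, -0.8724, 0.3261) (||v_1|| = 1).

λ_1 = 10.5826,  λ_2 = 4,  λ_3 = 1.4174;  v_1 ≈ (0.3641, -0.8724, 0.3261)


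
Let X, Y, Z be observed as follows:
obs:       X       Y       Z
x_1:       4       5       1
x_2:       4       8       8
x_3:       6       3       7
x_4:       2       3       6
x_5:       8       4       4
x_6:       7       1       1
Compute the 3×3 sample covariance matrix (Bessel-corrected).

Step 1 — column means:
  mean(X) = (4 + 4 + 6 + 2 + 8 + 7) / 6 = 31/6 = 5.1667
  mean(Y) = (5 + 8 + 3 + 3 + 4 + 1) / 6 = 24/6 = 4
  mean(Z) = (1 + 8 + 7 + 6 + 4 + 1) / 6 = 27/6 = 4.5

Step 2 — sample covariance S[i,j] = (1/(n-1)) · Σ_k (x_{k,i} - mean_i) · (x_{k,j} - mean_j), with n-1 = 5.
  S[X,X] = ((-1.1667)·(-1.1667) + (-1.1667)·(-1.1667) + (0.8333)·(0.8333) + (-3.1667)·(-3.1667) + (2.8333)·(2.8333) + (1.8333)·(1.8333)) / 5 = 24.8333/5 = 4.9667
  S[X,Y] = ((-1.1667)·(1) + (-1.1667)·(4) + (0.8333)·(-1) + (-3.1667)·(-1) + (2.8333)·(0) + (1.8333)·(-3)) / 5 = -9/5 = -1.8
  S[X,Z] = ((-1.1667)·(-3.5) + (-1.1667)·(3.5) + (0.8333)·(2.5) + (-3.1667)·(1.5) + (2.8333)·(-0.5) + (1.8333)·(-3.5)) / 5 = -10.5/5 = -2.1
  S[Y,Y] = ((1)·(1) + (4)·(4) + (-1)·(-1) + (-1)·(-1) + (0)·(0) + (-3)·(-3)) / 5 = 28/5 = 5.6
  S[Y,Z] = ((1)·(-3.5) + (4)·(3.5) + (-1)·(2.5) + (-1)·(1.5) + (0)·(-0.5) + (-3)·(-3.5)) / 5 = 17/5 = 3.4
  S[Z,Z] = ((-3.5)·(-3.5) + (3.5)·(3.5) + (2.5)·(2.5) + (1.5)·(1.5) + (-0.5)·(-0.5) + (-3.5)·(-3.5)) / 5 = 45.5/5 = 9.1

S is symmetric (S[j,i] = S[i,j]). Assembling:

S = [[4.9667, -1.8, -2.1],
 [-1.8, 5.6, 3.4],
 [-2.1, 3.4, 9.1]]


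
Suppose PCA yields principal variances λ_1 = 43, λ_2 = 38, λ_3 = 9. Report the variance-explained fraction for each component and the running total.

Step 1 — total variance = trace(Sigma) = Σ λ_i = 43 + 38 + 9 = 90.

Step 2 — fraction explained by component i = λ_i / Σ λ:
  PC1: 43/90 = 0.4778
  PC2: 38/90 = 0.4222
  PC3: 9/90 = 0.1

Step 3 — cumulative fraction after k components = (λ_1 + ... + λ_k) / Σ λ:
  k = 1: 43/90 = 0.4778
  k = 2: (43 + 38)/90 = 81/90 = 0.9
  k = 3: (43 + 38 + 9)/90 = 90/90 = 1

Summary (fraction, with percent):

explained: PC1 0.4778 (47.78%), PC2 0.4222 (42.22%), PC3 0.1 (10%);  cumulative: 0.4778, 0.9, 1


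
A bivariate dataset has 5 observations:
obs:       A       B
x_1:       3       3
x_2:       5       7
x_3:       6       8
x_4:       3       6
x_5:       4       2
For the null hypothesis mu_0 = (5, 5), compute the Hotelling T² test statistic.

Step 1 — sample mean vector:
  mean(A) = (3 + 5 + 6 + 3 + 4) / 5 = 21/5 = 4.2
  mean(B) = (3 + 7 + 8 + 6 + 2) / 5 = 26/5 = 5.2
  x̄ = (4.2, 5.2),  deviation x̄ - mu_0 = (4.2, 5.2) - (5, 5) = (-0.8, 0.2).

Step 2 — sample covariance matrix, S[i,j] = (1/(n-1)) · Σ_k (x_{k,i} - mean_i) · (x_{k,j} - mean_j), divisor n-1 = 4:
  S[A,A] = ((-1.2)·(-1.2) + (0.8)·(0.8) + (1.8)·(1.8) + (-1.2)·(-1.2) + (-0.2)·(-0.2)) / 4 = 6.8/4 = 1.7
  S[A,B] = ((-1.2)·(-2.2) + (0.8)·(1.8) + (1.8)·(2.8) + (-1.2)·(0.8) + (-0.2)·(-3.2)) / 4 = 8.8/4 = 2.2
  S[B,B] = ((-2.2)·(-2.2) + (1.8)·(1.8) + (2.8)·(2.8) + (0.8)·(0.8) + (-3.2)·(-3.2)) / 4 = 26.8/4 = 6.7
  S = [[1.7, 2.2],
 [2.2, 6.7]].

Step 3 — invert S. det(S) = 1.7·6.7 - (2.2)² = 6.55.
  S^{-1} = (1/det) · [[d, -b], [-b, a]] = [[1.0229, -0.3359],
 [-0.3359, 0.2595]].

Step 4 — quadratic form (x̄ - mu_0)^T · S^{-1} · (x̄ - mu_0):
  S^{-1} · (x̄ - mu_0) = (-0.8855, 0.3206),
  (x̄ - mu_0)^T · [...] = (-0.8)·(-0.8855) + (0.2)·(0.3206) = 0.7725.

Step 5 — scale by n: T² = 5 · 0.7725 = 3.8626.

T² ≈ 3.8626


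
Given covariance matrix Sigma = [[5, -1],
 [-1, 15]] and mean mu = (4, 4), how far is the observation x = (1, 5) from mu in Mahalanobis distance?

Step 1 — centre the observation: (x - mu) = (-3, 1).

Step 2 — invert Sigma. det(Sigma) = 5·15 - (-1)² = 74.
  Sigma^{-1} = (1/det) · [[d, -b], [-b, a]] = [[0.2027, 0.0135],
 [0.0135, 0.0676]].

Step 3 — form the quadratic (x - mu)^T · Sigma^{-1} · (x - mu):
  Sigma^{-1} · (x - mu) = (-0.5946, 0.027).
  (x - mu)^T · [Sigma^{-1} · (x - mu)] = (-3)·(-0.5946) + (1)·(0.027) = 1.8108.

Step 4 — take square root: d = √(1.8108) ≈ 1.3457.

d(x, mu) = √(1.8108) ≈ 1.3457


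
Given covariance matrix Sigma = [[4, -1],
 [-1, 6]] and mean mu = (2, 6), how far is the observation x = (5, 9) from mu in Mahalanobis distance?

Step 1 — centre the observation: (x - mu) = (3, 3).

Step 2 — invert Sigma. det(Sigma) = 4·6 - (-1)² = 23.
  Sigma^{-1} = (1/det) · [[d, -b], [-b, a]] = [[0.2609, 0.0435],
 [0.0435, 0.1739]].

Step 3 — form the quadratic (x - mu)^T · Sigma^{-1} · (x - mu):
  Sigma^{-1} · (x - mu) = (0.913, 0.6522).
  (x - mu)^T · [Sigma^{-1} · (x - mu)] = (3)·(0.913) + (3)·(0.6522) = 4.6957.

Step 4 — take square root: d = √(4.6957) ≈ 2.1669.

d(x, mu) = √(4.6957) ≈ 2.1669


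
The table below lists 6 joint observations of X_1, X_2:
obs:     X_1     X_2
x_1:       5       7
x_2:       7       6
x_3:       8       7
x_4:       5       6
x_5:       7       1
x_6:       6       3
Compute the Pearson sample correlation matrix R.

Step 1 — column means:
  mean(X_1) = (5 + 7 + 8 + 5 + 7 + 6) / 6 = 38/6 = 6.3333
  mean(X_2) = (7 + 6 + 7 + 6 + 1 + 3) / 6 = 30/6 = 5

Step 2 — sample variances and covariances s[i,j] = (1/(n-1)) · Σ_k (x_{k,i} - mean_i) · (x_{k,j} - mean_j), with n-1 = 5:
  s[X_1,X_1] = ((-1.3333)·(-1.3333) + (0.6667)·(0.6667) + (1.6667)·(1.6667) + (-1.3333)·(-1.3333) + (0.6667)·(0.6667) + (-0.3333)·(-0.3333)) / 5 = 7.3333/5 = 1.4667
  s[X_1,X_2] = ((-1.3333)·(2) + (0.6667)·(1) + (1.6667)·(2) + (-1.3333)·(1) + (0.6667)·(-4) + (-0.3333)·(-2)) / 5 = -2/5 = -0.4
  s[X_2,X_2] = ((2)·(2) + (1)·(1) + (2)·(2) + (1)·(1) + (-4)·(-4) + (-2)·(-2)) / 5 = 30/5 = 6
  Sample standard deviations s_i = √(s[i,i]):
  s(X_1) = √(1.4667) = 1.2111
  s(X_2) = √(6) = 2.4495

Step 3 — r_{ij} = s_{ij} / (s_i · s_j):
  r[X_1,X_1] = 1 (diagonal).
  r[X_1,X_2] = -0.4 / (1.2111 · 2.4495) = -0.4 / 2.9665 = -0.1348
  r[X_2,X_2] = 1 (diagonal).

R is symmetric with unit diagonal. Assembling:

R = [[1, -0.1348],
 [-0.1348, 1]]


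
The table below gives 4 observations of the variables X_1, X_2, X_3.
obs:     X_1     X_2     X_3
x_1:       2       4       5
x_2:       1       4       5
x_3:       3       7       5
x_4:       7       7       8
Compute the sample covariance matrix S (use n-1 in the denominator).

Step 1 — column means:
  mean(X_1) = (2 + 1 + 3 + 7) / 4 = 13/4 = 3.25
  mean(X_2) = (4 + 4 + 7 + 7) / 4 = 22/4 = 5.5
  mean(X_3) = (5 + 5 + 5 + 8) / 4 = 23/4 = 5.75

Step 2 — sample covariance S[i,j] = (1/(n-1)) · Σ_k (x_{k,i} - mean_i) · (x_{k,j} - mean_j), with n-1 = 3.
  S[X_1,X_1] = ((-1.25)·(-1.25) + (-2.25)·(-2.25) + (-0.25)·(-0.25) + (3.75)·(3.75)) / 3 = 20.75/3 = 6.9167
  S[X_1,X_2] = ((-1.25)·(-1.5) + (-2.25)·(-1.5) + (-0.25)·(1.5) + (3.75)·(1.5)) / 3 = 10.5/3 = 3.5
  S[X_1,X_3] = ((-1.25)·(-0.75) + (-2.25)·(-0.75) + (-0.25)·(-0.75) + (3.75)·(2.25)) / 3 = 11.25/3 = 3.75
  S[X_2,X_2] = ((-1.5)·(-1.5) + (-1.5)·(-1.5) + (1.5)·(1.5) + (1.5)·(1.5)) / 3 = 9/3 = 3
  S[X_2,X_3] = ((-1.5)·(-0.75) + (-1.5)·(-0.75) + (1.5)·(-0.75) + (1.5)·(2.25)) / 3 = 4.5/3 = 1.5
  S[X_3,X_3] = ((-0.75)·(-0.75) + (-0.75)·(-0.75) + (-0.75)·(-0.75) + (2.25)·(2.25)) / 3 = 6.75/3 = 2.25

S is symmetric (S[j,i] = S[i,j]). Assembling:

S = [[6.9167, 3.5, 3.75],
 [3.5, 3, 1.5],
 [3.75, 1.5, 2.25]]


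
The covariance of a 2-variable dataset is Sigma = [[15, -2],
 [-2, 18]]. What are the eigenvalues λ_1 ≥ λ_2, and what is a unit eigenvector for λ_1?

Step 1 — characteristic polynomial of 2×2 Sigma:
  det(Sigma - λI) = λ² - trace · λ + det = 0.
  trace = 15 + 18 = 33, det = 15·18 - (-2)² = 266.
Step 2 — discriminant:
  Δ = trace² - 4·det = 1089 - 1064 = 25.
Step 3 — eigenvalues:
  λ = (trace ± √Δ)/2 = (33 ± 5)/2,
  λ_1 = 19,  λ_2 = 14.

Step 4 — unit eigenvector for λ_1: solve (Sigma - λ_1 I)v = 0. First row:
  (15 - 19)·v_x + (-2)·v_y = 0, i.e. (-4)·v_x + (-2)·v_y = 0,
  so v ∝ (b, λ_1 - a) = (-2, 4); multiply by -1 so the first entry is positive: u = (2, -4).
  ||u|| = √((2)² + (-4)²) = √(20) ≈ 4.4721,
  v_1 = u/||u|| ≈ (0.4472, -0.8944) (||v_1|| = 1).

λ_1 = 19,  λ_2 = 14;  v_1 ≈ (0.4472, -0.8944)


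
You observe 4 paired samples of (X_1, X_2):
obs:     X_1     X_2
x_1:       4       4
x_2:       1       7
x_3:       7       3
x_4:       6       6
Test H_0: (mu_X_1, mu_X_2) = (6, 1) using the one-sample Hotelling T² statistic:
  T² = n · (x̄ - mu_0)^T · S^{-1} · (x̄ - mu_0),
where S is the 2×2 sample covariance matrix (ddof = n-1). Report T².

Step 1 — sample mean vector:
  mean(X_1) = (4 + 1 + 7 + 6) / 4 = 18/4 = 4.5
  mean(X_2) = (4 + 7 + 3 + 6) / 4 = 20/4 = 5
  x̄ = (4.5, 5),  deviation x̄ - mu_0 = (4.5, 5) - (6, 1) = (-1.5, 4).

Step 2 — sample covariance matrix, S[i,j] = (1/(n-1)) · Σ_k (x_{k,i} - mean_i) · (x_{k,j} - mean_j), divisor n-1 = 3:
  S[X_1,X_1] = ((-0.5)·(-0.5) + (-3.5)·(-3.5) + (2.5)·(2.5) + (1.5)·(1.5)) / 3 = 21/3 = 7
  S[X_1,X_2] = ((-0.5)·(-1) + (-3.5)·(2) + (2.5)·(-2) + (1.5)·(1)) / 3 = -10/3 = -3.3333
  S[X_2,X_2] = ((-1)·(-1) + (2)·(2) + (-2)·(-2) + (1)·(1)) / 3 = 10/3 = 3.3333
  S = [[7, -3.3333],
 [-3.3333, 3.3333]].

Step 3 — invert S. det(S) = 7·3.3333 - (-3.3333)² = 12.2222.
  S^{-1} = (1/det) · [[d, -b], [-b, a]] = [[0.2727, 0.2727],
 [0.2727, 0.5727]].

Step 4 — quadratic form (x̄ - mu_0)^T · S^{-1} · (x̄ - mu_0):
  S^{-1} · (x̄ - mu_0) = (0.6818, 1.8818),
  (x̄ - mu_0)^T · [...] = (-1.5)·(0.6818) + (4)·(1.8818) = 6.5045.

Step 5 — scale by n: T² = 4 · 6.5045 = 26.0182.

T² ≈ 26.0182


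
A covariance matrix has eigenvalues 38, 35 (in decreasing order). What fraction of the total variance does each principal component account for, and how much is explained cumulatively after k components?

Step 1 — total variance = trace(Sigma) = Σ λ_i = 38 + 35 = 73.

Step 2 — fraction explained by component i = λ_i / Σ λ:
  PC1: 38/73 = 0.5205
  PC2: 35/73 = 0.4795

Step 3 — cumulative fraction after k components = (λ_1 + ... + λ_k) / Σ λ:
  k = 1: 38/73 = 0.5205
  k = 2: (38 + 35)/73 = 73/73 = 1

Summary (fraction, with percent):

explained: PC1 0.5205 (52.05%), PC2 0.4795 (47.95%);  cumulative: 0.5205, 1


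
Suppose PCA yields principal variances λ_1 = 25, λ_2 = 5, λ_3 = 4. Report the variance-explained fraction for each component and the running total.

Step 1 — total variance = trace(Sigma) = Σ λ_i = 25 + 5 + 4 = 34.

Step 2 — fraction explained by component i = λ_i / Σ λ:
  PC1: 25/34 = 0.7353
  PC2: 5/34 = 0.1471
  PC3: 4/34 = 0.1176

Step 3 — cumulative fraction after k components = (λ_1 + ... + λ_k) / Σ λ:
  k = 1: 25/34 = 0.7353
  k = 2: (25 + 5)/34 = 30/34 = 0.8824
  k = 3: (25 + 5 + 4)/34 = 34/34 = 1

Summary (fraction, with percent):

explained: PC1 0.7353 (73.53%), PC2 0.1471 (14.71%), PC3 0.1176 (11.76%);  cumulative: 0.7353, 0.8824, 1


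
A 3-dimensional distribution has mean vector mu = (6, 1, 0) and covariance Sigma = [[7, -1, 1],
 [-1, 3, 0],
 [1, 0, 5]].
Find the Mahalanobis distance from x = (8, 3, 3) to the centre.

Step 1 — centre the observation: (x - mu) = (2, 2, 3).

Step 2 — invert Sigma (cofactor / det for 3×3, or solve directly):
  Sigma^{-1} = [[0.1546, 0.0515, -0.0309],
 [0.0515, 0.3505, -0.0103],
 [-0.0309, -0.0103, 0.2062]].

Step 3 — form the quadratic (x - mu)^T · Sigma^{-1} · (x - mu):
  Sigma^{-1} · (x - mu) = (0.3196, 0.7732, 0.5361).
  (x - mu)^T · [Sigma^{-1} · (x - mu)] = (2)·(0.3196) + (2)·(0.7732) + (3)·(0.5361) = 3.7938.

Step 4 — take square root: d = √(3.7938) ≈ 1.9478.

d(x, mu) = √(3.7938) ≈ 1.9478


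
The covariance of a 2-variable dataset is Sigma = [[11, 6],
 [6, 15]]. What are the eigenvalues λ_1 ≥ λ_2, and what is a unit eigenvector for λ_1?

Step 1 — characteristic polynomial of 2×2 Sigma:
  det(Sigma - λI) = λ² - trace · λ + det = 0.
  trace = 11 + 15 = 26, det = 11·15 - (6)² = 129.
Step 2 — discriminant:
  Δ = trace² - 4·det = 676 - 516 = 160.
Step 3 — eigenvalues:
  λ = (trace ± √Δ)/2 = (26 ± 12.6491)/2,
  λ_1 = 19.3246,  λ_2 = 6.6754.

Step 4 — unit eigenvector for λ_1: solve (Sigma - λ_1 I)v = 0. First row:
  (11 - 19.3246)·v_x + (6)·v_y = 0, i.e. (-8.3246)·v_x + (6)·v_y = 0,
  so v ∝ (b, λ_1 - a) = (6, 8.3246) = u.
  ||u|| = √((6)² + (8.3246)²) = √(105.2982) ≈ 10.2615,
  v_1 = u/||u|| ≈ (0.5847, 0.8112) (||v_1|| = 1).

λ_1 = 19.3246,  λ_2 = 6.6754;  v_1 ≈ (0.5847, 0.8112)


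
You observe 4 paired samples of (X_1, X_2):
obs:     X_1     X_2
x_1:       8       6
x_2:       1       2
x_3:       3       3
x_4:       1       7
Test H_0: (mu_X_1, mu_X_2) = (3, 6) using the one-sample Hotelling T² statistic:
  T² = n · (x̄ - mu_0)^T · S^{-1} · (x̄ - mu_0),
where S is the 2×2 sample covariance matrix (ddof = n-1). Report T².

Step 1 — sample mean vector:
  mean(X_1) = (8 + 1 + 3 + 1) / 4 = 13/4 = 3.25
  mean(X_2) = (6 + 2 + 3 + 7) / 4 = 18/4 = 4.5
  x̄ = (3.25, 4.5),  deviation x̄ - mu_0 = (3.25, 4.5) - (3, 6) = (0.25, -1.5).

Step 2 — sample covariance matrix, S[i,j] = (1/(n-1)) · Σ_k (x_{k,i} - mean_i) · (x_{k,j} - mean_j), divisor n-1 = 3:
  S[X_1,X_1] = ((4.75)·(4.75) + (-2.25)·(-2.25) + (-0.25)·(-0.25) + (-2.25)·(-2.25)) / 3 = 32.75/3 = 10.9167
  S[X_1,X_2] = ((4.75)·(1.5) + (-2.25)·(-2.5) + (-0.25)·(-1.5) + (-2.25)·(2.5)) / 3 = 7.5/3 = 2.5
  S[X_2,X_2] = ((1.5)·(1.5) + (-2.5)·(-2.5) + (-1.5)·(-1.5) + (2.5)·(2.5)) / 3 = 17/3 = 5.6667
  S = [[10.9167, 2.5],
 [2.5, 5.6667]].

Step 3 — invert S. det(S) = 10.9167·5.6667 - (2.5)² = 55.6111.
  S^{-1} = (1/det) · [[d, -b], [-b, a]] = [[0.1019, -0.045],
 [-0.045, 0.1963]].

Step 4 — quadratic form (x̄ - mu_0)^T · S^{-1} · (x̄ - mu_0):
  S^{-1} · (x̄ - mu_0) = (0.0929, -0.3057),
  (x̄ - mu_0)^T · [...] = (0.25)·(0.0929) + (-1.5)·(-0.3057) = 0.4818.

Step 5 — scale by n: T² = 4 · 0.4818 = 1.9271.

T² ≈ 1.9271


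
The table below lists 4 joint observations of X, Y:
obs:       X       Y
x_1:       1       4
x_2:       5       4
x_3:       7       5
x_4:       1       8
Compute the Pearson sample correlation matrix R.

Step 1 — column means:
  mean(X) = (1 + 5 + 7 + 1) / 4 = 14/4 = 3.5
  mean(Y) = (4 + 4 + 5 + 8) / 4 = 21/4 = 5.25

Step 2 — sample variances and covariances s[i,j] = (1/(n-1)) · Σ_k (x_{k,i} - mean_i) · (x_{k,j} - mean_j), with n-1 = 3:
  s[X,X] = ((-2.5)·(-2.5) + (1.5)·(1.5) + (3.5)·(3.5) + (-2.5)·(-2.5)) / 3 = 27/3 = 9
  s[X,Y] = ((-2.5)·(-1.25) + (1.5)·(-1.25) + (3.5)·(-0.25) + (-2.5)·(2.75)) / 3 = -6.5/3 = -2.1667
  s[Y,Y] = ((-1.25)·(-1.25) + (-1.25)·(-1.25) + (-0.25)·(-0.25) + (2.75)·(2.75)) / 3 = 10.75/3 = 3.5833
  Sample standard deviations s_i = √(s[i,i]):
  s(X) = √(9) = 3
  s(Y) = √(3.5833) = 1.893

Step 3 — r_{ij} = s_{ij} / (s_i · s_j):
  r[X,X] = 1 (diagonal).
  r[X,Y] = -2.1667 / (3 · 1.893) = -2.1667 / 5.6789 = -0.3815
  r[Y,Y] = 1 (diagonal).

R is symmetric with unit diagonal. Assembling:

R = [[1, -0.3815],
 [-0.3815, 1]]
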